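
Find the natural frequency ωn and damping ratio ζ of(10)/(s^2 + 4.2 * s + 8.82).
Underdamped: complex pole -2.1 + 2.1j. ωn = |pole| = 2.97, ζ = -Re(pole)/ωn = 0.7071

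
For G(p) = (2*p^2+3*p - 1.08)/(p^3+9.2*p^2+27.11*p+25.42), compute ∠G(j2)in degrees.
Substitute p = j*2: G(j2) = 0.167999 + 0.155088j.
∠G(j2) = atan2(Im, Re) = atan2(0.155088, 0.167999) = 42.71°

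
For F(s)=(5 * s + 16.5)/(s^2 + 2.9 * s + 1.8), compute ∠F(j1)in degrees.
Substitute s = j*1: F(j1) = 3.06077 - 4.8453j.
∠F(j1) = atan2(Im, Re) = atan2(-4.8453, 3.06077) = -57.72°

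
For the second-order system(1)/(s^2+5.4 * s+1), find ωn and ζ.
Standard form: ωn²/(s²+2ζωn·s+ωn²).
const=1=ωn² → ωn=1, s coeff=5.4=2ζωn → ζ=2.7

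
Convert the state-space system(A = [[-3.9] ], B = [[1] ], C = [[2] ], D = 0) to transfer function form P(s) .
P(s) = C(sI - A)⁻¹B + D.
Characteristic polynomial det(sI - A) = s + 3.9.
Numerator from C·adj(sI-A)·B + D·det(sI-A) = 2.
P(s) = (2)/(s + 3.9)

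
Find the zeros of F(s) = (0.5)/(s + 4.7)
Numerator is a nonzero constant (0.5) → Zeros: none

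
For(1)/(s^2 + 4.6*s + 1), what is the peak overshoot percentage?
Standard form: ωn²/(s²+2ζωn·s+ωn²) → ωn = 1, ζ = 2.3.
ζ ≥ 1, so the response is non-oscillatory: peak overshoot = 0%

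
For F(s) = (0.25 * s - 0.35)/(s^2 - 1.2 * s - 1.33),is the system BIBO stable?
Denominator: s^2 - 1.2*s - 1.33 = (s - 1.9)(s + 0.7). Poles: -0.7, 1.9. All Re(p)<0: No (unstable)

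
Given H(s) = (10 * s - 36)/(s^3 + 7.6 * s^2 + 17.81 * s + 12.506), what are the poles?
Set denominator = 0: s^3 + 7.6*s^2 + 17.81*s + 12.506 = (s + 2.6)(s + 3.7)(s + 1.3) = 0 → Poles: -1.3, -2.6, -3.7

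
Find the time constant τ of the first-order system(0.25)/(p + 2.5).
First-order system: τ = -1/pole. Pole = -2.5. τ = -1/(-2.5) = 0.4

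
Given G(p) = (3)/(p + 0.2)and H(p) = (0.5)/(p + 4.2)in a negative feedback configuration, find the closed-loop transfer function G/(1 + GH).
Closed-loop T = G/(1+GH).
Numerator: G_num * H_den = 3*p + 12.6.
Denominator: G_den * H_den + G_num * H_num = (p^2 + 4.4*p + 0.84) + (1.5) = p^2 + 4.4*p + 2.34.
T(p) = (3*p + 12.6)/(p^2 + 4.4*p + 2.34)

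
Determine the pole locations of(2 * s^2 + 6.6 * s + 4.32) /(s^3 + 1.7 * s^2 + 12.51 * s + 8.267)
Set denominator = 0: s^3 + 1.7*s^2 + 12.51*s + 8.267 = (s + 0.7)(s^2 + s + 11.81) = 0 → Poles: -0.5 + 3.4j, -0.5 - 3.4j, -0.7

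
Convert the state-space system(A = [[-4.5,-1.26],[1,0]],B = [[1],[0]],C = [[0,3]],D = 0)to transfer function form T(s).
T(s) = C(sI - A)⁻¹B + D.
Characteristic polynomial det(sI - A) = s^2 + 4.5*s + 1.26.
Numerator from C·adj(sI-A)·B + D·det(sI-A) = 3.
T(s) = (3)/(s^2 + 4.5*s + 1.26)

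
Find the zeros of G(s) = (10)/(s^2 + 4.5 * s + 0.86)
Numerator is a nonzero constant (10) → Zeros: none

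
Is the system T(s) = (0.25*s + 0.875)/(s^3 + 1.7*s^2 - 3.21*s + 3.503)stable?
Denominator: s^3 + 1.7*s^2 - 3.21*s + 3.503 = (s + 3.1)(s^2 - 1.4*s + 1.13). Poles: -3.1, 0.7 + 0.8j, 0.7 - 0.8j. All Re(p)<0: No (unstable)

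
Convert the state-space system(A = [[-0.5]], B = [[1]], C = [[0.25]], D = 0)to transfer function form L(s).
L(s) = C(sI - A)⁻¹B + D.
Characteristic polynomial det(sI - A) = s + 0.5.
Numerator from C·adj(sI-A)·B + D·det(sI-A) = 0.25.
L(s) = (0.25)/(s + 0.5)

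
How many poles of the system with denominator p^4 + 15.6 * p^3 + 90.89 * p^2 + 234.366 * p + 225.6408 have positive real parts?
p^4 + 15.6*p^3 + 90.89*p^2 + 234.366*p + 225.6408 = (p + 3.3)(p + 4.4)(p + 3.7)(p + 4.2). Poles: -3.3, -3.7, -4.2, -4.4. RHP poles (Re>0): 0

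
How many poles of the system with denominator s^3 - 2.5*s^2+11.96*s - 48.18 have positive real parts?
s^3 - 2.5*s^2 + 11.96*s - 48.18 = (s - 3.3)(s^2 + 0.8*s + 14.6). Poles: -0.4 + 3.8j, -0.4 - 3.8j, 3.3. RHP poles (Re>0): 1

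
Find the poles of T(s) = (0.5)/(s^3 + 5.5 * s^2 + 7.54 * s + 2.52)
Set denominator = 0: s^3 + 5.5*s^2 + 7.54*s + 2.52 = (s + 0.5)(s + 3.6)(s + 1.4) = 0 → Poles: -0.5, -1.4, -3.6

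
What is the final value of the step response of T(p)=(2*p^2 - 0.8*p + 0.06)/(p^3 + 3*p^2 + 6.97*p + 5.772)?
FVT: lim_{t→∞} y(t) = lim_{p→0} p*Y(p) where Y(p) = T(p)/p.
= lim_{p→0} T(p) = T(0) = num(0)/den(0) = 0.06/5.772 = 0.0104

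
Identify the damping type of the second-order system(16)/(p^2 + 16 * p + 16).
Standard form: ωn²/(p²+2ζωn·p+ωn²) gives ωn=4, ζ=2.
Overdamped (ζ = 2 > 1)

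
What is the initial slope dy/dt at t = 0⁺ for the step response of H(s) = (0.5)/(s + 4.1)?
IVT: y'(0⁺) = lim_{s→∞} s²·Y(s) = lim_{s→∞} s·H(s).
deg(num) = 0, deg(den) = 1, relative degree = 1, so s·H(s) → (leading num)/(leading den) = 0.5/1 = 0.5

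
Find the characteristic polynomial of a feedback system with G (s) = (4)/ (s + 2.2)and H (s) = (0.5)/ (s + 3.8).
Characteristic poly = G_den * H_den + G_num * H_num = (s^2 + 6*s + 8.36) + (2) = s^2 + 6*s + 10.36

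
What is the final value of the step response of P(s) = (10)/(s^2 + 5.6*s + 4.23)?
FVT: lim_{t→∞} y(t) = lim_{s→0} s*Y(s) where Y(s) = P(s)/s.
= lim_{s→0} P(s) = P(0) = num(0)/den(0) = 10/4.23 = 2.364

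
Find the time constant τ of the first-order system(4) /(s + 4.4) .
First-order system: τ = -1/pole. Pole = -4.4. τ = -1/(-4.4) = 0.2273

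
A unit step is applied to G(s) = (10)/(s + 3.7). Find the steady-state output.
FVT: lim_{t→∞} y(t) = lim_{s→0} s*Y(s) where Y(s) = G(s)/s.
= lim_{s→0} G(s) = G(0) = num(0)/den(0) = 10/3.7 = 2.703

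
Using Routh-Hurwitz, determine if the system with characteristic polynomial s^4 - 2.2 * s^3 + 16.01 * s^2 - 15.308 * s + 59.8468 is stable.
Routh array:
s^4: [1, 16.01, 59.8468]; s^3: [-2.2, -15.308]; s^2: [9.05182, 59.8468]; s^1: [-0.762529]; s^0: [59.8468]
First column: [1, -2.2, 9.05182, -0.762529, 59.8468]. Sign changes = 4.
No, unstable (4 RHP root(s))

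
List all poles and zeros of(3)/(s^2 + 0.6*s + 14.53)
Set denominator = 0: s^2 + 0.6*s + 14.53 = 0 → Poles: -0.3 + 3.8j, -0.3 - 3.8j
Numerator is a nonzero constant (3) → Zeros: none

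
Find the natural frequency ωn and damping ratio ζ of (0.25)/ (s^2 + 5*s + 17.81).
Underdamped: complex pole -2.5 + 3.4j. ωn = |pole| = 4.22, ζ = -Re(pole)/ωn = 0.5924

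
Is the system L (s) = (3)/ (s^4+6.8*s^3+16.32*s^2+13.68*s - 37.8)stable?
Denominator: s^4 + 6.8*s^3 + 16.32*s^2 + 13.68*s - 37.8 = (s - 1)(s + 4.2)(s^2 + 3.6*s + 9). Poles: -1.8 + 2.4j, -1.8 - 2.4j, -4.2, 1. All Re(p)<0: No (unstable)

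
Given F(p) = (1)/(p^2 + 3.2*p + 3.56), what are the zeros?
Numerator is a nonzero constant (1) → Zeros: none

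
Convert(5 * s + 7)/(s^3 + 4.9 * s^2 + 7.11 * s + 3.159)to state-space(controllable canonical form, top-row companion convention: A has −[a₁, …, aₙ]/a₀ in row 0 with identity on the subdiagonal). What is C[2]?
Reachable canonical form: C = numerator coefficients (right-aligned, zero-padded to length n).
num = 5*s + 7, C = [[0, 5, 7]].
C[2] = 7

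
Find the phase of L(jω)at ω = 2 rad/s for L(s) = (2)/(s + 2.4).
Substitute s = j*2: L(j2) = 0.491803 - 0.409836j.
∠L(j2) = atan2(Im, Re) = atan2(-0.409836, 0.491803) = -39.81°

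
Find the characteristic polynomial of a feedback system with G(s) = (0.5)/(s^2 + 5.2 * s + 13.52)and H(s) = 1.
Characteristic poly = G_den * H_den + G_num * H_num = (s^2 + 5.2*s + 13.52) + (0.5) = s^2 + 5.2*s + 14.02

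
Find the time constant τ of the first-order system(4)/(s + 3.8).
First-order system: τ = -1/pole. Pole = -3.8. τ = -1/(-3.8) = 0.2632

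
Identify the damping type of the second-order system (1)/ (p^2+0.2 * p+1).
Standard form: ωn²/(p²+2ζωn·p+ωn²) gives ωn=1, ζ=0.1.
Underdamped (ζ = 0.1 < 1)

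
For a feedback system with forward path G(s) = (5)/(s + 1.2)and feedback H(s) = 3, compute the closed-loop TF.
Closed-loop T = G/(1+GH).
Numerator: G_num * H_den = 5.
Denominator: G_den * H_den + G_num * H_num = (s + 1.2) + (15) = s + 16.2.
T(s) = (5)/(s + 16.2)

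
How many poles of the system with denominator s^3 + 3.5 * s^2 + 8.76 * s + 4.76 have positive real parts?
s^3 + 3.5*s^2 + 8.76*s + 4.76 = (s + 0.7)(s^2 + 2.8*s + 6.8). Poles: -0.7, -1.4 + 2.2j, -1.4 - 2.2j. RHP poles (Re>0): 0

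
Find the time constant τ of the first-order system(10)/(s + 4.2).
First-order system: τ = -1/pole. Pole = -4.2. τ = -1/(-4.2) = 0.2381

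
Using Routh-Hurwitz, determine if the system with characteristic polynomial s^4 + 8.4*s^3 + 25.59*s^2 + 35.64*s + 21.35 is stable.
Routh array:
s^4: [1, 25.59, 21.35]; s^3: [8.4, 35.64]; s^2: [21.3471, 21.35]; s^1: [27.2389]; s^0: [21.35]
First column: [1, 8.4, 21.3471, 27.2389, 21.35]. Sign changes = 0.
Yes, stable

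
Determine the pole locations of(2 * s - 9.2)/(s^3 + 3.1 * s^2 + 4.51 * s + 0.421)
Set denominator = 0: s^3 + 3.1*s^2 + 4.51*s + 0.421 = (s + 0.1)(s^2 + 3*s + 4.21) = 0 → Poles: -0.1, -1.5 + 1.4j, -1.5 - 1.4j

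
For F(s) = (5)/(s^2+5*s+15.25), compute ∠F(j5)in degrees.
Substitute s = j*5: F(j5) = -0.0677025 - 0.173596j.
∠F(j5) = atan2(Im, Re) = atan2(-0.173596, -0.0677025) = -111.31°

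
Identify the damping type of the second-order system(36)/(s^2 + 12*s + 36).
Standard form: ωn²/(s²+2ζωn·s+ωn²) gives ωn=6, ζ=1.
Critically damped (ζ = 1)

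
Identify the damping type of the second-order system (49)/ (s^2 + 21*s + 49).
Standard form: ωn²/(s²+2ζωn·s+ωn²) gives ωn=7, ζ=1.5.
Overdamped (ζ = 1.5 > 1)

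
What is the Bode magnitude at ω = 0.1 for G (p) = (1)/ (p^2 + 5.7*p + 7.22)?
Substitute p = j*0.1: G(j0.1) = 0.137835 - 0.0108968j.
|G(j0.1)| = sqrt(Re² + Im²) = 0.1383.
20*log₁₀(0.1383) = -17.19 dB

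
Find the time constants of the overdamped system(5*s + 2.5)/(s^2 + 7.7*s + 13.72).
Overdamped: real poles at -2.8, -4.9. τ = -1/pole → τ₁ = 0.3571, τ₂ = 0.2041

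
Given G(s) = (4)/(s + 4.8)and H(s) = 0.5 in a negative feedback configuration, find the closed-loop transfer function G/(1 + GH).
Closed-loop T = G/(1+GH).
Numerator: G_num * H_den = 4.
Denominator: G_den * H_den + G_num * H_num = (s + 4.8) + (2) = s + 6.8.
T(s) = (4)/(s + 6.8)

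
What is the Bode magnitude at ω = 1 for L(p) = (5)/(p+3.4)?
Substitute p = j*1: L(j1) = 1.3535 - 0.398089j.
|L(j1)| = sqrt(Re² + Im²) = 1.411.
20*log₁₀(1.411) = 2.99 dB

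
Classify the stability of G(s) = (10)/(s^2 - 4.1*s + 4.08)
Denominator: s^2 - 4.1*s + 4.08 = (s - 1.7)(s - 2.4). Poles: 1.7, 2.4. Unstable (2 pole(s) in RHP)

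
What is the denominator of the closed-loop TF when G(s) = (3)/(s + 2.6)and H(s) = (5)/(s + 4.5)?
Characteristic poly = G_den * H_den + G_num * H_num = (s^2 + 7.1*s + 11.7) + (15) = s^2 + 7.1*s + 26.7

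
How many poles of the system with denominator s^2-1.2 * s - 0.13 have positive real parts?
s^2 - 1.2*s - 0.13 = (s - 1.3)(s + 0.1). Poles: -0.1, 1.3. RHP poles (Re>0): 1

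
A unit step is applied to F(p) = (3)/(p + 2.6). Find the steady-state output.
FVT: lim_{t→∞} y(t) = lim_{p→0} p*Y(p) where Y(p) = F(p)/p.
= lim_{p→0} F(p) = F(0) = num(0)/den(0) = 3/2.6 = 1.154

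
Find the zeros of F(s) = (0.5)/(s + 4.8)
Numerator is a nonzero constant (0.5) → Zeros: none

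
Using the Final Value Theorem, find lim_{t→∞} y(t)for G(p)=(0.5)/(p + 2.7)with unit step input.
FVT: lim_{t→∞} y(t) = lim_{p→0} p*Y(p) where Y(p) = G(p)/p.
= lim_{p→0} G(p) = G(0) = num(0)/den(0) = 0.5/2.7 = 0.1852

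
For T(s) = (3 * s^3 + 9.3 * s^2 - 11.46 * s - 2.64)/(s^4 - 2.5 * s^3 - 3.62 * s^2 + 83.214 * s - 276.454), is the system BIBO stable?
Denominator: s^4 - 2.5*s^3 - 3.62*s^2 + 83.214*s - 276.454 = (s - 3.4)(s + 4.7)(s^2 - 3.8*s + 17.3). Poles: -4.7, 1.9 + 3.7j, 1.9 - 3.7j, 3.4. All Re(p)<0: No (unstable)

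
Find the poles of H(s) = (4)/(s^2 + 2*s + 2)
Set denominator = 0: s^2 + 2*s + 2 = 0 → Poles: -1 + 1j, -1 - 1j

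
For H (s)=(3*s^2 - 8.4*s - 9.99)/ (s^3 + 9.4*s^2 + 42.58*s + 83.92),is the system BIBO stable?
Denominator: s^3 + 9.4*s^2 + 42.58*s + 83.92 = (s + 4)(s^2 + 5.4*s + 20.98). Poles: -2.7 + 3.7j, -2.7 - 3.7j, -4. All Re(p)<0: Yes (stable)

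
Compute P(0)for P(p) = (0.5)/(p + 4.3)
DC gain = P(0) = num(0)/den(0) = 0.5/4.3 = 0.1163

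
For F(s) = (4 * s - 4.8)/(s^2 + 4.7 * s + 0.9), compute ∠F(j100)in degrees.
Substitute s = j*100: F(j100) = 0.00235518 - 0.0398929j.
∠F(j100) = atan2(Im, Re) = atan2(-0.0398929, 0.00235518) = -86.62°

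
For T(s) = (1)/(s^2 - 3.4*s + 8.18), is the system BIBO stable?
Denominator: s^2 - 3.4*s + 8.18. Poles: 1.7 + 2.3j, 1.7 - 2.3j. All Re(p)<0: No (unstable)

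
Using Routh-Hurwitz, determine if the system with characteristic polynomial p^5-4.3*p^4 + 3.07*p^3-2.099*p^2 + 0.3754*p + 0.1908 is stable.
Routh array:
p^5: [1, 3.07, 0.3754]; p^4: [-4.3, -2.099, 0.1908]; p^3: [2.58186, 0.419772]; p^2: [-1.39988, 0.1908]; p^1: [0.771672]; p^0: [0.1908]
First column: [1, -4.3, 2.58186, -1.39988, 0.771672, 0.1908]. Sign changes = 4.
No, unstable (4 RHP root(s))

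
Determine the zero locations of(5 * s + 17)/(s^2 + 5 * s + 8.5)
Set numerator = 0: 5*s + 17 = 0 → Zeros: -3.4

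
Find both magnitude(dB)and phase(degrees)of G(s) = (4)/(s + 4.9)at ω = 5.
Substitute s = j*5: G(j5) = 0.399918 - 0.40808j.
|G| = 20*log₁₀(sqrt(Re²+Im²)) = -4.86 dB.
∠G = atan2(Im, Re) = -45.58°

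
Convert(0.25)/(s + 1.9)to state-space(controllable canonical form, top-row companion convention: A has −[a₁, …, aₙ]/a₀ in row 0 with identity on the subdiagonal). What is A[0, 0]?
Reachable canonical form for den = s + 1.9: top row of A = -[a₁,a₂,...,aₙ]/a₀, ones on the subdiagonal, zeros elsewhere.
A = [[-1.9]].
A[0,0] = -1.9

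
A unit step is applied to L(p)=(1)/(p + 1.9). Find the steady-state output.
FVT: lim_{t→∞} y(t) = lim_{p→0} p*Y(p) where Y(p) = L(p)/p.
= lim_{p→0} L(p) = L(0) = num(0)/den(0) = 1/1.9 = 0.5263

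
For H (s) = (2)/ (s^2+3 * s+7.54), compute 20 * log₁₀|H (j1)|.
Substitute s = j*1: H(j1) = 0.252648 - 0.115894j.
|H(j1)| = sqrt(Re² + Im²) = 0.278.
20*log₁₀(0.278) = -11.12 dB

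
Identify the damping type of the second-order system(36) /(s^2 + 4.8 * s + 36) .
Standard form: ωn²/(s²+2ζωn·s+ωn²) gives ωn=6, ζ=0.4.
Underdamped (ζ = 0.4 < 1)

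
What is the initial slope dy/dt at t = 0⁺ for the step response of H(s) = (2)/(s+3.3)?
IVT: y'(0⁺) = lim_{s→∞} s²·Y(s) = lim_{s→∞} s·H(s).
deg(num) = 0, deg(den) = 1, relative degree = 1, so s·H(s) → (leading num)/(leading den) = 2/1 = 2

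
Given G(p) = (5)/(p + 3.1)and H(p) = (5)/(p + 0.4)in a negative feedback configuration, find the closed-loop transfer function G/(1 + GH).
Closed-loop T = G/(1+GH).
Numerator: G_num * H_den = 5*p + 2.
Denominator: G_den * H_den + G_num * H_num = (p^2 + 3.5*p + 1.24) + (25) = p^2 + 3.5*p + 26.24.
T(p) = (5*p + 2)/(p^2 + 3.5*p + 26.24)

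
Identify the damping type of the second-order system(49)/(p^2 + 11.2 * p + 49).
Standard form: ωn²/(p²+2ζωn·p+ωn²) gives ωn=7, ζ=0.8.
Underdamped (ζ = 0.8 < 1)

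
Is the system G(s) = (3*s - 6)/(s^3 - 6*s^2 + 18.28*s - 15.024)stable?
Denominator: s^3 - 6*s^2 + 18.28*s - 15.024 = (s - 1.2)(s^2 - 4.8*s + 12.52). Poles: 1.2, 2.4 + 2.6j, 2.4 - 2.6j. All Re(p)<0: No (unstable)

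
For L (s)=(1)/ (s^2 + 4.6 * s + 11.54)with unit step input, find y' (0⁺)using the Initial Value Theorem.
IVT: y'(0⁺) = lim_{s→∞} s²·Y(s) = lim_{s→∞} s·L(s).
deg(num) = 0, deg(den) = 2, relative degree = 2 ≥ 2, so s·L(s) → 0. Initial slope = 0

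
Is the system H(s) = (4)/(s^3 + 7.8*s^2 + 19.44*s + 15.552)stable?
Denominator: s^3 + 7.8*s^2 + 19.44*s + 15.552 = (s + 1.8)(s + 2.4)(s + 3.6). Poles: -1.8, -2.4, -3.6. All Re(p)<0: Yes (stable)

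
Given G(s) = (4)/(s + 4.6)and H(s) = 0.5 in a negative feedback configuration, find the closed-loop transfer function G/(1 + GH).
Closed-loop T = G/(1+GH).
Numerator: G_num * H_den = 4.
Denominator: G_den * H_den + G_num * H_num = (s + 4.6) + (2) = s + 6.6.
T(s) = (4)/(s + 6.6)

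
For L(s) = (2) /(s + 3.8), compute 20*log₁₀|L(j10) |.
Substitute s = j*10: L(j10) = 0.0664103 - 0.174764j.
|L(j10)| = sqrt(Re² + Im²) = 0.187.
20*log₁₀(0.187) = -14.57 dB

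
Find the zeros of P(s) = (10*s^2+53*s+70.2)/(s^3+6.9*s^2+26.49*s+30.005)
Set numerator = 0: 10*s^2 + 53*s + 70.2 = 10*(s + 2.7)(s + 2.6) = 0 → Zeros: -2.6, -2.7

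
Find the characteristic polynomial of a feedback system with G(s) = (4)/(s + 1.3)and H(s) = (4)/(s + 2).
Characteristic poly = G_den * H_den + G_num * H_num = (s^2 + 3.3*s + 2.6) + (16) = s^2 + 3.3*s + 18.6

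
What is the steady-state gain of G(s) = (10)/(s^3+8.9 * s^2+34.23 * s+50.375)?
DC gain = G(0) = num(0)/den(0) = 10/50.375 = 0.1985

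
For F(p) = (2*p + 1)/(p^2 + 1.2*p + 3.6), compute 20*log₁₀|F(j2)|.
Substitute p = j*2: F(j2) = 1.55405 - 0.675676j.
|F(j2)| = sqrt(Re² + Im²) = 1.695.
20*log₁₀(1.695) = 4.58 dB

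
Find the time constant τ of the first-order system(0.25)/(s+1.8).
First-order system: τ = -1/pole. Pole = -1.8. τ = -1/(-1.8) = 0.5556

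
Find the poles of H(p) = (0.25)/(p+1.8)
Set denominator = 0: p + 1.8 = 0 → Poles: -1.8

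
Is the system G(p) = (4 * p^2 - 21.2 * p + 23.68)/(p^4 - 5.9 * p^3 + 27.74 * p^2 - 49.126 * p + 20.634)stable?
Denominator: p^4 - 5.9*p^3 + 27.74*p^2 - 49.126*p + 20.634 = (p - 0.6)(p - 1.9)(p^2 - 3.4*p + 18.1). Poles: 0.6, 1.7 + 3.9j, 1.7 - 3.9j, 1.9. All Re(p)<0: No (unstable)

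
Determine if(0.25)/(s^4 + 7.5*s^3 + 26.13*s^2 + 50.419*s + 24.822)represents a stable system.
Denominator: s^4 + 7.5*s^3 + 26.13*s^2 + 50.419*s + 24.822 = (s + 3.6)(s + 0.7)(s^2 + 3.2*s + 9.85). Poles: -0.7, -1.6 + 2.7j, -1.6 - 2.7j, -3.6. All Re(p)<0: Yes (stable)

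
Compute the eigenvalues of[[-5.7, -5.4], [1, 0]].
Eigenvalues solve det(λI - A) = 0.
Characteristic polynomial: λ^2 + 5.7*λ + 5.4 = 0.
Factor: (λ + 1.2)(λ + 4.5) = 0.
Roots: -1.2, -4.5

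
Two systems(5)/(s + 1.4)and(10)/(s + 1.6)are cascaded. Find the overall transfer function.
Series: H = H₁ · H₂ = (n₁·n₂)/(d₁·d₂).
Num: n₁·n₂ = 50. Den: d₁·d₂ = s^2 + 3*s + 2.24.
H(s) = (50)/(s^2 + 3*s + 2.24)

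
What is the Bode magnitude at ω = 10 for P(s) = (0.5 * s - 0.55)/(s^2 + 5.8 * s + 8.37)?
Substitute s = j*10: P(j10) = 0.0289451 - 0.0362456j.
|P(j10)| = sqrt(Re² + Im²) = 0.04638.
20*log₁₀(0.04638) = -26.67 dB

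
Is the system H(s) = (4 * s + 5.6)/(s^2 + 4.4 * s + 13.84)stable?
Denominator: s^2 + 4.4*s + 13.84. Poles: -2.2 + 3j, -2.2 - 3j. All Re(p)<0: Yes (stable)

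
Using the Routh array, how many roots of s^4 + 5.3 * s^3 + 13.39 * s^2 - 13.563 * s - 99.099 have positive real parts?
Routh array:
s^4: [1, 13.39, -99.099]; s^3: [5.3, -13.563]; s^2: [15.9491, -99.099]; s^1: [19.3684]; s^0: [-99.099]
First column: [1, 5.3, 15.9491, 19.3684, -99.099]. Sign changes = RHP roots = 1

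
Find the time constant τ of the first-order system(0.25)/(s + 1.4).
First-order system: τ = -1/pole. Pole = -1.4. τ = -1/(-1.4) = 0.7143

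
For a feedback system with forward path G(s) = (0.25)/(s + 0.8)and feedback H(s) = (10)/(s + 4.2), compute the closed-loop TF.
Closed-loop T = G/(1+GH).
Numerator: G_num * H_den = 0.25*s + 1.05.
Denominator: G_den * H_den + G_num * H_num = (s^2 + 5*s + 3.36) + (2.5) = s^2 + 5*s + 5.86.
T(s) = (0.25*s + 1.05)/(s^2 + 5*s + 5.86)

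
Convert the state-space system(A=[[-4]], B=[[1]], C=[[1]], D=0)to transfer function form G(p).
G(p) = C(pI - A)⁻¹B + D.
Characteristic polynomial det(pI - A) = p + 4.
Numerator from C·adj(pI-A)·B + D·det(pI-A) = 1.
G(p) = (1)/(p + 4)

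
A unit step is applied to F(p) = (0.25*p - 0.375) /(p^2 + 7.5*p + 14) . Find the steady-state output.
FVT: lim_{t→∞} y(t) = lim_{p→0} p*Y(p) where Y(p) = F(p)/p.
= lim_{p→0} F(p) = F(0) = num(0)/den(0) = -0.375/14 = -0.02679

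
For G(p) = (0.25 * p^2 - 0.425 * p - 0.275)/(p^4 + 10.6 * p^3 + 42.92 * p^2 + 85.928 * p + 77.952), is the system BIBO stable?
Denominator: p^4 + 10.6*p^3 + 42.92*p^2 + 85.928*p + 77.952 = (p + 4.2)(p + 3.2)(p^2 + 3.2*p + 5.8). Poles: -1.6 + 1.8j, -1.6 - 1.8j, -3.2, -4.2. All Re(p)<0: Yes (stable)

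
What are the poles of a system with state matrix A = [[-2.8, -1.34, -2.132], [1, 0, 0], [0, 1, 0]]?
Eigenvalues solve det(λI - A) = 0.
Characteristic polynomial: λ^3 + 2.8*λ^2 + 1.34*λ + 2.132 = 0.
Factor: (λ + 2.6)(λ^2 + 0.2*λ + 0.82) = 0.
Roots: -0.1 + 0.9j, -0.1 - 0.9j, -2.6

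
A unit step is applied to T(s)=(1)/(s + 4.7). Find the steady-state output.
FVT: lim_{t→∞} y(t) = lim_{s→0} s*Y(s) where Y(s) = T(s)/s.
= lim_{s→0} T(s) = T(0) = num(0)/den(0) = 1/4.7 = 0.2128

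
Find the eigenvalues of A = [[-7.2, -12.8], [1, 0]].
Eigenvalues solve det(λI - A) = 0.
Characteristic polynomial: λ^2 + 7.2*λ + 12.8 = 0.
Factor: (λ + 4)(λ + 3.2) = 0.
Roots: -3.2, -4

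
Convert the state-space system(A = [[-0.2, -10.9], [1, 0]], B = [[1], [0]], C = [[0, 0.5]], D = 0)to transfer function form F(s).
F(s) = C(sI - A)⁻¹B + D.
Characteristic polynomial det(sI - A) = s^2 + 0.2*s + 10.9.
Numerator from C·adj(sI-A)·B + D·det(sI-A) = 0.5.
F(s) = (0.5)/(s^2 + 0.2*s + 10.9)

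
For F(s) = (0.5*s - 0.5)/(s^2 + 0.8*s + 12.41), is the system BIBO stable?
Denominator: s^2 + 0.8*s + 12.41. Poles: -0.4 + 3.5j, -0.4 - 3.5j. All Re(p)<0: Yes (stable)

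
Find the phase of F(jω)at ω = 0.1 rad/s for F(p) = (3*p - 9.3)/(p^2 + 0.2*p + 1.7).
Substitute p = j*0.1: F(j0.1) = -5.50009 + 0.242605j.
∠F(j0.1) = atan2(Im, Re) = atan2(0.242605, -5.50009) = 177.47°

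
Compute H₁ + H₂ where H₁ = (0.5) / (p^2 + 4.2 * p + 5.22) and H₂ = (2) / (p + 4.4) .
Parallel: H = H₁ + H₂ = (n₁·d₂ + n₂·d₁)/(d₁·d₂).
n₁·d₂ = 0.5*p + 2.2. n₂·d₁ = 2*p^2 + 8.4*p + 10.44. Sum = 2*p^2 + 8.9*p + 12.64. d₁·d₂ = p^3 + 8.6*p^2 + 23.7*p + 22.968.
H(p) = (2*p^2 + 8.9*p + 12.64)/(p^3 + 8.6*p^2 + 23.7*p + 22.968)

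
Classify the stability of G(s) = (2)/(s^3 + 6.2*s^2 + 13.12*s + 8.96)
Denominator: s^3 + 6.2*s^2 + 13.12*s + 8.96 = (s + 1.4)(s^2 + 4.8*s + 6.4). Poles: -1.4, -2.4 + 0.8j, -2.4 - 0.8j. Stable (all poles in LHP)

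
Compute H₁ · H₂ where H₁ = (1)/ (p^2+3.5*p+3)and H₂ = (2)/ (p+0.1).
Series: H = H₁ · H₂ = (n₁·n₂)/(d₁·d₂).
Num: n₁·n₂ = 2. Den: d₁·d₂ = p^3 + 3.6*p^2 + 3.35*p + 0.3.
H(p) = (2)/(p^3 + 3.6*p^2 + 3.35*p + 0.3)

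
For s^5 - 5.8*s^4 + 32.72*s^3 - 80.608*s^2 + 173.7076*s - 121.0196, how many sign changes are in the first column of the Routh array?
Routh array:
s^5: [1, 32.72, 173.7076]; s^4: [-5.8, -80.608, -121.0196]; s^3: [18.8221, 152.842]; s^2: [-33.5099, -121.0196]; s^1: [84.867]; s^0: [-121.0196]
First column: [1, -5.8, 18.8221, -33.5099, 84.867, -121.0196]. Sign changes = 5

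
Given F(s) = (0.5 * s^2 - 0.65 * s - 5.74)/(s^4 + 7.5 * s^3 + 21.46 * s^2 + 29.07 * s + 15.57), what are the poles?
Set denominator = 0: s^4 + 7.5*s^3 + 21.46*s^2 + 29.07*s + 15.57 = (s + 3)(s + 1.5)(s^2 + 3*s + 3.46) = 0 → Poles: -1.5, -1.5 + 1.1j, -1.5 - 1.1j, -3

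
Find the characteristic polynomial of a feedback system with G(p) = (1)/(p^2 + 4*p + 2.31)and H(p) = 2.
Characteristic poly = G_den * H_den + G_num * H_num = (p^2 + 4*p + 2.31) + (2) = p^2 + 4*p + 4.31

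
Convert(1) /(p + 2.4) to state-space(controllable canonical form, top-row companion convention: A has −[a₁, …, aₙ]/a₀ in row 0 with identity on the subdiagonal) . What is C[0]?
Reachable canonical form: C = numerator coefficients (right-aligned, zero-padded to length n).
num = 1, C = [[1]].
C[0] = 1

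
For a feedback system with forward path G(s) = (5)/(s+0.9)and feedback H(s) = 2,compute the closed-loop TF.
Closed-loop T = G/(1+GH).
Numerator: G_num * H_den = 5.
Denominator: G_den * H_den + G_num * H_num = (s + 0.9) + (10) = s + 10.9.
T(s) = (5)/(s + 10.9)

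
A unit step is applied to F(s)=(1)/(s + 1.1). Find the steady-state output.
FVT: lim_{t→∞} y(t) = lim_{s→0} s*Y(s) where Y(s) = F(s)/s.
= lim_{s→0} F(s) = F(0) = num(0)/den(0) = 1/1.1 = 0.9091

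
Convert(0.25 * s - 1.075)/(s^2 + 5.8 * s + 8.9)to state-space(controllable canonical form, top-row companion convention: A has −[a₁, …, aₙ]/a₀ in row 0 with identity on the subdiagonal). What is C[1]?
Reachable canonical form: C = numerator coefficients (right-aligned, zero-padded to length n).
num = 0.25*s - 1.075, C = [[0.25, -1.075]].
C[1] = -1.075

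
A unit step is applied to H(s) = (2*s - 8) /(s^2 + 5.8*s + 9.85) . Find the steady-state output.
FVT: lim_{t→∞} y(t) = lim_{s→0} s*Y(s) where Y(s) = H(s)/s.
= lim_{s→0} H(s) = H(0) = num(0)/den(0) = -8/9.85 = -0.8122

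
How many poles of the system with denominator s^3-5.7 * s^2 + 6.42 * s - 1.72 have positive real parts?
s^3 - 5.7*s^2 + 6.42*s - 1.72 = (s - 0.4)(s - 1)(s - 4.3). Poles: 0.4, 1, 4.3. RHP poles (Re>0): 3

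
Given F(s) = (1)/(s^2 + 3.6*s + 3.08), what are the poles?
Set denominator = 0: s^2 + 3.6*s + 3.08 = (s + 2.2)(s + 1.4) = 0 → Poles: -1.4, -2.2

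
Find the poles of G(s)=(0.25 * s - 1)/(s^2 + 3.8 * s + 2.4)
Set denominator = 0: s^2 + 3.8*s + 2.4 = (s + 0.8)(s + 3) = 0 → Poles: -0.8, -3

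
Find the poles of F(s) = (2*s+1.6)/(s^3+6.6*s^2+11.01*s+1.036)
Set denominator = 0: s^3 + 6.6*s^2 + 11.01*s + 1.036 = (s + 2.8)(s + 0.1)(s + 3.7) = 0 → Poles: -0.1, -2.8, -3.7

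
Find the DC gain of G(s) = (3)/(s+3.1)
DC gain = G(0) = num(0)/den(0) = 3/3.1 = 0.9677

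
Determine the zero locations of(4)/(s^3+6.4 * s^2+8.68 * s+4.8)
Numerator is a nonzero constant (4) → Zeros: none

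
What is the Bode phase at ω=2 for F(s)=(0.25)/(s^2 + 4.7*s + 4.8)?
Substitute s = j*2: F(j2) = 0.00224719 - 0.0264045j.
∠F(j2) = atan2(Im, Re) = atan2(-0.0264045, 0.00224719) = -85.14°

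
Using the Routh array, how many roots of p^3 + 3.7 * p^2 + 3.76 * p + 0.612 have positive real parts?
Routh array:
p^3: [1, 3.76]; p^2: [3.7, 0.612]; p^1: [3.59459]; p^0: [0.612]
First column: [1, 3.7, 3.59459, 0.612]. Sign changes = RHP roots = 0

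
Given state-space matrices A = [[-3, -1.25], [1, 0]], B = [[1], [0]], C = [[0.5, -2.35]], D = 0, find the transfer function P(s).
P(s) = C(sI - A)⁻¹B + D.
Characteristic polynomial det(sI - A) = s^2 + 3*s + 1.25.
Numerator from C·adj(sI-A)·B + D·det(sI-A) = 0.5*s - 2.35.
P(s) = (0.5*s - 2.35)/(s^2 + 3*s + 1.25)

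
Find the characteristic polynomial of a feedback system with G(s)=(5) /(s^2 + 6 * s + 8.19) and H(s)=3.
Characteristic poly = G_den * H_den + G_num * H_num = (s^2 + 6*s + 8.19) + (15) = s^2 + 6*s + 23.19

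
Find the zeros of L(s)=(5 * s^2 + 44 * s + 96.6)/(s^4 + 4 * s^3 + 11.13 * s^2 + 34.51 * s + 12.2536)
Set numerator = 0: 5*s^2 + 44*s + 96.6 = 5*(s + 4.6)(s + 4.2) = 0 → Zeros: -4.2, -4.6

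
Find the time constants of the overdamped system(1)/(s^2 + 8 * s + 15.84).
Overdamped: real poles at -3.6, -4.4. τ = -1/pole → τ₁ = 0.2778, τ₂ = 0.2273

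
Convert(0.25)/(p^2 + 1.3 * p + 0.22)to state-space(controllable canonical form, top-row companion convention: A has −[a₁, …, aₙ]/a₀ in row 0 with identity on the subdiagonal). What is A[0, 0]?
Reachable canonical form for den = p^2 + 1.3*p + 0.22: top row of A = -[a₁,a₂,...,aₙ]/a₀, ones on the subdiagonal, zeros elsewhere.
A = [[-1.3, -0.22], [1, 0]].
A[0,0] = -1.3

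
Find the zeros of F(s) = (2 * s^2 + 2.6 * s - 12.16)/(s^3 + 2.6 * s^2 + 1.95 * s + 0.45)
Set numerator = 0: 2*s^2 + 2.6*s - 12.16 = 2*(s + 3.2)(s - 1.9) = 0 → Zeros: -3.2, 1.9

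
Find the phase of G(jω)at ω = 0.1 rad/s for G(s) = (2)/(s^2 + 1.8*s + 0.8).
Substitute s = j*0.1: G(j0.1) = 2.4067 - 0.548363j.
∠G(j0.1) = atan2(Im, Re) = atan2(-0.548363, 2.4067) = -12.84°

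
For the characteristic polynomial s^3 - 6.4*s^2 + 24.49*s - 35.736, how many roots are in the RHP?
s^3 - 6.4*s^2 + 24.49*s - 35.736 = (s - 2.4)(s^2 - 4*s + 14.89). Poles: 2 + 3.3j, 2 - 3.3j, 2.4. RHP poles (Re>0): 3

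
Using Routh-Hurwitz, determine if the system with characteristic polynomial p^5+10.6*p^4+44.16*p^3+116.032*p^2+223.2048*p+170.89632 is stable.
Routh array:
p^5: [1, 44.16, 223.2048]; p^4: [10.6, 116.032, 170.89632]; p^3: [33.2136, 207.083]; p^2: [49.9423, 170.89632]; p^1: [93.4299]; p^0: [170.89632]
First column: [1, 10.6, 33.2136, 49.9423, 93.4299, 170.89632]. Sign changes = 0.
Yes, stable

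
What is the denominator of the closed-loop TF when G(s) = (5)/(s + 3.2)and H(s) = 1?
Characteristic poly = G_den * H_den + G_num * H_num = (s + 3.2) + (5) = s + 8.2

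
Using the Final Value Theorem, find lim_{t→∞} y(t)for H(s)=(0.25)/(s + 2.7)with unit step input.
FVT: lim_{t→∞} y(t) = lim_{s→0} s*Y(s) where Y(s) = H(s)/s.
= lim_{s→0} H(s) = H(0) = num(0)/den(0) = 0.25/2.7 = 0.09259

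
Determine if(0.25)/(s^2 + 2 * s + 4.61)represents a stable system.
Denominator: s^2 + 2*s + 4.61. Poles: -1 + 1.9j, -1 - 1.9j. All Re(p)<0: Yes (stable)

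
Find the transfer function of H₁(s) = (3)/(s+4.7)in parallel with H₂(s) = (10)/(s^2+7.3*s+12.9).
Parallel: H = H₁ + H₂ = (n₁·d₂ + n₂·d₁)/(d₁·d₂).
n₁·d₂ = 3*s^2 + 21.9*s + 38.7. n₂·d₁ = 10*s + 47. Sum = 3*s^2 + 31.9*s + 85.7. d₁·d₂ = s^3 + 12*s^2 + 47.21*s + 60.63.
H(s) = (3*s^2 + 31.9*s + 85.7)/(s^3 + 12*s^2 + 47.21*s + 60.63)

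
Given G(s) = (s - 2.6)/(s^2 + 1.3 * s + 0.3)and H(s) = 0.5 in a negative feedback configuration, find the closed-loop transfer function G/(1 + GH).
Closed-loop T = G/(1+GH).
Numerator: G_num * H_den = s - 2.6.
Denominator: G_den * H_den + G_num * H_num = (s^2 + 1.3*s + 0.3) + (0.5*s - 1.3) = s^2 + 1.8*s - 1.
T(s) = (s - 2.6)/(s^2 + 1.8*s - 1)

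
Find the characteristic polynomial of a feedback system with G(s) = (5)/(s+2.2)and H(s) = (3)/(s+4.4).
Characteristic poly = G_den * H_den + G_num * H_num = (s^2 + 6.6*s + 9.68) + (15) = s^2 + 6.6*s + 24.68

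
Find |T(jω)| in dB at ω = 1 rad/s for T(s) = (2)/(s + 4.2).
Substitute s = j*1: T(j1) = 0.450644 - 0.107296j.
|T(j1)| = sqrt(Re² + Im²) = 0.4632.
20*log₁₀(0.4632) = -6.68 dB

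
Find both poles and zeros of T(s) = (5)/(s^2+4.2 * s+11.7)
Set denominator = 0: s^2 + 4.2*s + 11.7 = 0 → Poles: -2.1 + 2.7j, -2.1 - 2.7j
Numerator is a nonzero constant (5) → Zeros: none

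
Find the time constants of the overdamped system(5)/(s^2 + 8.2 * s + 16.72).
Overdamped: real poles at -4.4, -3.8. τ = -1/pole → τ₁ = 0.2273, τ₂ = 0.2632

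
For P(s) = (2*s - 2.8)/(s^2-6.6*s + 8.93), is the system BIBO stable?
Denominator: s^2 - 6.6*s + 8.93 = (s - 1.9)(s - 4.7). Poles: 1.9, 4.7. All Re(p)<0: No (unstable)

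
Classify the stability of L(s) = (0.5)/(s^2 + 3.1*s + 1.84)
Denominator: s^2 + 3.1*s + 1.84 = (s + 0.8)(s + 2.3). Poles: -0.8, -2.3. Stable (all poles in LHP)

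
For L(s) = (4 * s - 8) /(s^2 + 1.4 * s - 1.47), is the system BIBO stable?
Denominator: s^2 + 1.4*s - 1.47 = (s - 0.7)(s + 2.1). Poles: -2.1, 0.7. All Re(p)<0: No (unstable)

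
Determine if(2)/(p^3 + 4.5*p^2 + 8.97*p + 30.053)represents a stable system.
Denominator: p^3 + 4.5*p^2 + 8.97*p + 30.053 = (p + 4.1)(p^2 + 0.4*p + 7.33). Poles: -0.2 + 2.7j, -0.2 - 2.7j, -4.1. All Re(p)<0: Yes (stable)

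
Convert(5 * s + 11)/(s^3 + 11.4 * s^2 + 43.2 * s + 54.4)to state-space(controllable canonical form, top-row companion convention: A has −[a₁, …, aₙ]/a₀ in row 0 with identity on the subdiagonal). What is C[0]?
Reachable canonical form: C = numerator coefficients (right-aligned, zero-padded to length n).
num = 5*s + 11, C = [[0, 5, 11]].
C[0] = 0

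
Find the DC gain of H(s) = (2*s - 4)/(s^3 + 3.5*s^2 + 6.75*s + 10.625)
DC gain = H(0) = num(0)/den(0) = -4/10.625 = -0.3765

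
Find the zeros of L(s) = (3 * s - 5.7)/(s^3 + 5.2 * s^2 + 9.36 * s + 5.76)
Set numerator = 0: 3*s - 5.7 = 0 → Zeros: 1.9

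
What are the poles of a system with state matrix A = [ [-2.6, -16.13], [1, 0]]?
Eigenvalues solve det(λI - A) = 0.
Characteristic polynomial: λ^2 + 2.6*λ + 16.13 = 0.
Roots: -1.3 + 3.8j, -1.3 - 3.8j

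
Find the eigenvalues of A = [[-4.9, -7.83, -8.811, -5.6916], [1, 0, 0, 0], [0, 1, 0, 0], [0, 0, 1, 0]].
Eigenvalues solve det(λI - A) = 0.
Characteristic polynomial: λ^4 + 4.9*λ^3 + 7.83*λ^2 + 8.811*λ + 5.6916 = 0.
Factor: (λ + 1.2)(λ + 3.1)(λ^2 + 0.6*λ + 1.53) = 0.
Roots: -0.3 + 1.2j, -0.3 - 1.2j, -1.2, -3.1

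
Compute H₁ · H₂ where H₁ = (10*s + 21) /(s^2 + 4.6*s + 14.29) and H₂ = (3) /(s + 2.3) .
Series: H = H₁ · H₂ = (n₁·n₂)/(d₁·d₂).
Num: n₁·n₂ = 30*s + 63. Den: d₁·d₂ = s^3 + 6.9*s^2 + 24.87*s + 32.867.
H(s) = (30*s + 63)/(s^3 + 6.9*s^2 + 24.87*s + 32.867)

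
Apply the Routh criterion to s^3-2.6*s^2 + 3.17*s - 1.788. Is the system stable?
Routh array:
s^3: [1, 3.17]; s^2: [-2.6, -1.788]; s^1: [2.48231]; s^0: [-1.788]
First column: [1, -2.6, 2.48231, -1.788]. Sign changes = 3.
No, unstable (3 RHP root(s))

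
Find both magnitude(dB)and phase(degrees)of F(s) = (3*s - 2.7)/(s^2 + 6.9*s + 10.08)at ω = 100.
Substitute s = j*100: F(j100) = 0.00233332 - 0.0298691j.
|F| = 20*log₁₀(sqrt(Re²+Im²)) = -30.47 dB.
∠F = atan2(Im, Re) = -85.53°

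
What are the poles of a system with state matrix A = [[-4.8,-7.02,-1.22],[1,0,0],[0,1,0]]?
Eigenvalues solve det(λI - A) = 0.
Characteristic polynomial: λ^3 + 4.8*λ^2 + 7.02*λ + 1.22 = 0.
Factor: (λ + 0.2)(λ^2 + 4.6*λ + 6.1) = 0.
Roots: -0.2, -2.3 + 0.9j, -2.3 - 0.9j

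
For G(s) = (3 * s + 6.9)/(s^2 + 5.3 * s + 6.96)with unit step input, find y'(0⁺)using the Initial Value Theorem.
IVT: y'(0⁺) = lim_{s→∞} s²·Y(s) = lim_{s→∞} s·G(s).
deg(num) = 1, deg(den) = 2, relative degree = 1, so s·G(s) → (leading num)/(leading den) = 3/1 = 3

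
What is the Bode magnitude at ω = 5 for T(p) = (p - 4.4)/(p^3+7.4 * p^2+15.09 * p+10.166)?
Substitute p = j*5: T(j5) = 0.015793 - 0.0330745j.
|T(j5)| = sqrt(Re² + Im²) = 0.03665.
20*log₁₀(0.03665) = -28.72 dB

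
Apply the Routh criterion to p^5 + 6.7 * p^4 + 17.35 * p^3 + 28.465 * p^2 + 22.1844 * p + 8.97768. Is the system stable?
Routh array:
p^5: [1, 17.35, 22.1844]; p^4: [6.7, 28.465, 8.97768]; p^3: [13.1015, 20.8444]; p^2: [17.8053, 8.97768]; p^1: [14.2385]; p^0: [8.97768]
First column: [1, 6.7, 13.1015, 17.8053, 14.2385, 8.97768]. Sign changes = 0.
Yes, stable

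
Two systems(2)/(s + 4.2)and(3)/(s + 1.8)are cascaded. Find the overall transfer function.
Series: H = H₁ · H₂ = (n₁·n₂)/(d₁·d₂).
Num: n₁·n₂ = 6. Den: d₁·d₂ = s^2 + 6*s + 7.56.
H(s) = (6)/(s^2 + 6*s + 7.56)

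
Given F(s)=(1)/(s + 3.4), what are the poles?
Set denominator = 0: s + 3.4 = 0 → Poles: -3.4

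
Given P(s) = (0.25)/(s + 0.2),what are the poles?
Set denominator = 0: s + 0.2 = 0 → Poles: -0.2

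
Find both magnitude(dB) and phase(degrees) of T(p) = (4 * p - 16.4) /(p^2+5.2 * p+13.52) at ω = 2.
Substitute p = j*2: T(j2) = -0.366859 + 1.24111j.
|T| = 20*log₁₀(sqrt(Re²+Im²)) = 2.24 dB.
∠T = atan2(Im, Re) = 106.47°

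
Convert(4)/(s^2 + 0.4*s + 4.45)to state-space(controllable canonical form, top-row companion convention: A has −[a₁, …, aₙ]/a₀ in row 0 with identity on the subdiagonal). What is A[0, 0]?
Reachable canonical form for den = s^2 + 0.4*s + 4.45: top row of A = -[a₁,a₂,...,aₙ]/a₀, ones on the subdiagonal, zeros elsewhere.
A = [[-0.4, -4.45], [1, 0]].
A[0,0] = -0.4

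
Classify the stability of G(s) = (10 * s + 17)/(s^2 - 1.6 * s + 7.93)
Denominator: s^2 - 1.6*s + 7.93. Poles: 0.8 + 2.7j, 0.8 - 2.7j. Unstable (2 pole(s) in RHP)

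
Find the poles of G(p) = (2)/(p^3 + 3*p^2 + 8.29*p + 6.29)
Set denominator = 0: p^3 + 3*p^2 + 8.29*p + 6.29 = (p + 1)(p^2 + 2*p + 6.29) = 0 → Poles: -1, -1 + 2.3j, -1 - 2.3j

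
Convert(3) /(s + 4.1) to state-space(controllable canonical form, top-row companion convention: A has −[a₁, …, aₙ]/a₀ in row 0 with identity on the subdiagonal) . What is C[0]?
Reachable canonical form: C = numerator coefficients (right-aligned, zero-padded to length n).
num = 3, C = [[3]].
C[0] = 3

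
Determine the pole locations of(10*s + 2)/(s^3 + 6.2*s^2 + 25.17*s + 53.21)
Set denominator = 0: s^3 + 6.2*s^2 + 25.17*s + 53.21 = (s + 3.4)(s^2 + 2.8*s + 15.65) = 0 → Poles: -1.4 + 3.7j, -1.4 - 3.7j, -3.4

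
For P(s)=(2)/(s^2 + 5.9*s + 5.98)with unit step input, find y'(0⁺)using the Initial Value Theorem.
IVT: y'(0⁺) = lim_{s→∞} s²·Y(s) = lim_{s→∞} s·P(s).
deg(num) = 0, deg(den) = 2, relative degree = 2 ≥ 2, so s·P(s) → 0. Initial slope = 0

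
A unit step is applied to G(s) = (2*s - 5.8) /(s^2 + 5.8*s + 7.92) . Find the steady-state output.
FVT: lim_{t→∞} y(t) = lim_{s→0} s*Y(s) where Y(s) = G(s)/s.
= lim_{s→0} G(s) = G(0) = num(0)/den(0) = -5.8/7.92 = -0.7323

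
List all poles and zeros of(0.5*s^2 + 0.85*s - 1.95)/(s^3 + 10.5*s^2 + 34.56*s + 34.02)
Set denominator = 0: s^3 + 10.5*s^2 + 34.56*s + 34.02 = (s + 4.5)(s + 4.2)(s + 1.8) = 0 → Poles: -1.8, -4.2, -4.5
Set numerator = 0: 0.5*s^2 + 0.85*s - 1.95 = 0.5*(s - 1.3)(s + 3) = 0 → Zeros: -3, 1.3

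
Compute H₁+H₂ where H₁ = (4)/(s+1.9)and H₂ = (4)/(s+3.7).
Parallel: H = H₁ + H₂ = (n₁·d₂ + n₂·d₁)/(d₁·d₂).
n₁·d₂ = 4*s + 14.8. n₂·d₁ = 4*s + 7.6. Sum = 8*s + 22.4. d₁·d₂ = s^2 + 5.6*s + 7.03.
H(s) = (8*s + 22.4)/(s^2 + 5.6*s + 7.03)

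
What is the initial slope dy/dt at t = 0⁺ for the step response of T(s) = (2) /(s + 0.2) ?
IVT: y'(0⁺) = lim_{s→∞} s²·Y(s) = lim_{s→∞} s·T(s).
deg(num) = 0, deg(den) = 1, relative degree = 1, so s·T(s) → (leading num)/(leading den) = 2/1 = 2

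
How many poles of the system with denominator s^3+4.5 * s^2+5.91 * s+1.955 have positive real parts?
s^3 + 4.5*s^2 + 5.91*s + 1.955 = (s + 0.5)(s + 1.7)(s + 2.3). Poles: -0.5, -1.7, -2.3. RHP poles (Re>0): 0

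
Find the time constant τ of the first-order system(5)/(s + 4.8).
First-order system: τ = -1/pole. Pole = -4.8. τ = -1/(-4.8) = 0.2083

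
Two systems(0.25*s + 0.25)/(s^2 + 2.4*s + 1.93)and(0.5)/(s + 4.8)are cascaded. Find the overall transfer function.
Series: H = H₁ · H₂ = (n₁·n₂)/(d₁·d₂).
Num: n₁·n₂ = 0.125*s + 0.125. Den: d₁·d₂ = s^3 + 7.2*s^2 + 13.45*s + 9.264.
H(s) = (0.125*s + 0.125)/(s^3 + 7.2*s^2 + 13.45*s + 9.264)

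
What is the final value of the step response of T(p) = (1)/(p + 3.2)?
FVT: lim_{t→∞} y(t) = lim_{p→0} p*Y(p) where Y(p) = T(p)/p.
= lim_{p→0} T(p) = T(0) = num(0)/den(0) = 1/3.2 = 0.3125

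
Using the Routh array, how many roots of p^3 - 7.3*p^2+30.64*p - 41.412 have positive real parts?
Routh array:
p^3: [1, 30.64]; p^2: [-7.3, -41.412]; p^1: [24.9671]; p^0: [-41.412]
First column: [1, -7.3, 24.9671, -41.412]. Sign changes = RHP roots = 3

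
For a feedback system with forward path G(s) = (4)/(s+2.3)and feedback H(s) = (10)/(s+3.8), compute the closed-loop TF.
Closed-loop T = G/(1+GH).
Numerator: G_num * H_den = 4*s + 15.2.
Denominator: G_den * H_den + G_num * H_num = (s^2 + 6.1*s + 8.74) + (40) = s^2 + 6.1*s + 48.74.
T(s) = (4*s + 15.2)/(s^2 + 6.1*s + 48.74)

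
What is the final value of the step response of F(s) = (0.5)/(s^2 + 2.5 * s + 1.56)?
FVT: lim_{t→∞} y(t) = lim_{s→0} s*Y(s) where Y(s) = F(s)/s.
= lim_{s→0} F(s) = F(0) = num(0)/den(0) = 0.5/1.56 = 0.3205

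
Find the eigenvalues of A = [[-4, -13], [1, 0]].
Eigenvalues solve det(λI - A) = 0.
Characteristic polynomial: λ^2 + 4*λ + 13 = 0.
Roots: -2 + 3j, -2 - 3j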